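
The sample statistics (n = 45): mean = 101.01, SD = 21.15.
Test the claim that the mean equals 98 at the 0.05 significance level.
One-sample t-test:
H₀: μ = 98
H₁: μ ≠ 98
df = n - 1 = 44
t = (x̄ - μ₀) / (s/√n) = (101.01 - 98) / (21.15/√45) = 0.955
p-value = 0.3450

Since p-value > α = 0.05, we fail to reject H₀.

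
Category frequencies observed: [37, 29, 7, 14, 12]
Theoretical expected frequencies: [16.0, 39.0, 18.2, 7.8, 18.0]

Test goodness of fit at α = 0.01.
Chi-square goodness of fit test:
H₀: observed counts match expected distribution
H₁: observed counts differ from expected distribution
df = k - 1 = 4
χ² = Σ(O - E)²/E
   = (37 - 16.0)²/16.0 + (29 - 39.0)²/39.0 + (7 - 18.2)²/18.2 + (14 - 7.8)²/7.8 + (12 - 18.0)²/18.0
   = 27.562 + 2.564 + 6.892 + 4.928 + 2.000
   = 43.95
p-value < 0.0001

Since p-value < α = 0.01, we reject H₀.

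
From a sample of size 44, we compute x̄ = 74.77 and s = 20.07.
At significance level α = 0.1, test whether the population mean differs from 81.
One-sample t-test:
H₀: μ = 81
H₁: μ ≠ 81
df = n - 1 = 43
t = (x̄ - μ₀) / (s/√n) = (74.77 - 81) / (20.07/√44) = -2.059
p-value = 0.0456

Since p-value < α = 0.1, we reject H₀.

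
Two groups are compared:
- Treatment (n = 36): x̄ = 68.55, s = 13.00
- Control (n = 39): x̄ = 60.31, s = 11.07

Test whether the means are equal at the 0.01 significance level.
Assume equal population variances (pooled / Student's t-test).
Student's two-sample t-test (equal variances):
H₀: μ₁ = μ₂
H₁: μ₁ ≠ μ₂
df = n₁ + n₂ - 2 = 73
Pooled variance s_p² = [(n₁-1)s₁² + (n₂-1)s₂²] / (n₁ + n₂ - 2) = [(35)(13.00²) + (38)(11.07²)] / 73 = 144.8179
SE = √(s_p²(1/n₁ + 1/n₂)) = √(144.8179 × (1/36 + 1/39)) = 2.7814
t = (x̄₁ - x̄₂) / SE = (68.55 - 60.31) / 2.7814 = 8.24 / 2.7814 = 2.963
p-value = 0.0041

Since p-value < α = 0.01, we reject H₀.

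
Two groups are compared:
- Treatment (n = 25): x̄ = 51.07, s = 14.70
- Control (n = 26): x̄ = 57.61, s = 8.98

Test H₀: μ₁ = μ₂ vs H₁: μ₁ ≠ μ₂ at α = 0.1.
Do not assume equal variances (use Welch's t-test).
Welch's two-sample t-test:
H₀: μ₁ = μ₂
H₁: μ₁ ≠ μ₂
s₁²/n₁ = 14.70²/25 = 8.6436,  s₂²/n₂ = 8.98²/26 = 3.1016
SE = √(s₁²/n₁ + s₂²/n₂) = √(8.6436 + 3.1016) = 3.4271
df (Welch-Satterthwaite) = (s₁²/n₁ + s₂²/n₂)² / [(s₁²/n₁)²/(n₁-1) + (s₂²/n₂)²/(n₂-1)] ≈ 39.44
t = (x̄₁ - x̄₂) / SE = (51.07 - 57.61) / 3.4271 = -6.54 / 3.4271 = -1.908
p-value = 0.0636

Since p-value < α = 0.1, we reject H₀.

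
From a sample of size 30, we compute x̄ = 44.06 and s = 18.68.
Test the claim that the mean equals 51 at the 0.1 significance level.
One-sample t-test:
H₀: μ = 51
H₁: μ ≠ 51
df = n - 1 = 29
t = (x̄ - μ₀) / (s/√n) = (44.06 - 51) / (18.68/√30) = -2.035
p-value = 0.0511

Since p-value < α = 0.1, we reject H₀.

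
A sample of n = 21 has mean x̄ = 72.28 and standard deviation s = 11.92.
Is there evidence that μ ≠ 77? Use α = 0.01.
One-sample t-test:
H₀: μ = 77
H₁: μ ≠ 77
df = n - 1 = 20
t = (x̄ - μ₀) / (s/√n) = (72.28 - 77) / (11.92/√21) = -1.815
p-value = 0.0846

Since p-value > α = 0.01, we fail to reject H₀.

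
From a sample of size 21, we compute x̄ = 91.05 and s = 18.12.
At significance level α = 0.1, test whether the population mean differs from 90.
One-sample t-test:
H₀: μ = 90
H₁: μ ≠ 90
df = n - 1 = 20
t = (x̄ - μ₀) / (s/√n) = (91.05 - 90) / (18.12/√21) = 0.266
p-value = 0.7933

Since p-value > α = 0.1, we fail to reject H₀.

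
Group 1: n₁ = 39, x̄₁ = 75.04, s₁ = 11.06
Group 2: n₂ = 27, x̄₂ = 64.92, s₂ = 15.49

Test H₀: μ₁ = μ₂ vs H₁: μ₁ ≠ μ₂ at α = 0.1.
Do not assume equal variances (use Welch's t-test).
Welch's two-sample t-test:
H₀: μ₁ = μ₂
H₁: μ₁ ≠ μ₂
s₁²/n₁ = 11.06²/39 = 3.1365,  s₂²/n₂ = 15.49²/27 = 8.8867
SE = √(s₁²/n₁ + s₂²/n₂) = √(3.1365 + 8.8867) = 3.4674
df (Welch-Satterthwaite) = (s₁²/n₁ + s₂²/n₂)² / [(s₁²/n₁)²/(n₁-1) + (s₂²/n₂)²/(n₂-1)] ≈ 43.85
t = (x̄₁ - x̄₂) / SE = (75.04 - 64.92) / 3.4674 = 10.12 / 3.4674 = 2.919
p-value = 0.0055

Since p-value < α = 0.1, we reject H₀.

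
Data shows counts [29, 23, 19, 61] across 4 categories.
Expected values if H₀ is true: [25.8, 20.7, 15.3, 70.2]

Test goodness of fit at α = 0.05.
Chi-square goodness of fit test:
H₀: observed counts match expected distribution
H₁: observed counts differ from expected distribution
df = k - 1 = 3
χ² = Σ(O - E)²/E
   = (29 - 25.8)²/25.8 + (23 - 20.7)²/20.7 + (19 - 15.3)²/15.3 + (61 - 70.2)²/70.2
   = 0.397 + 0.256 + 0.895 + 1.206
   = 2.75
p-value = 0.4313

Since p-value > α = 0.05, we fail to reject H₀.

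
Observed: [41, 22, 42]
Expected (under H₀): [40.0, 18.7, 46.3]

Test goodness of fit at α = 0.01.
Chi-square goodness of fit test:
H₀: observed counts match expected distribution
H₁: observed counts differ from expected distribution
df = k - 1 = 2
χ² = Σ(O - E)²/E
   = (41 - 40.0)²/40.0 + (22 - 18.7)²/18.7 + (42 - 46.3)²/46.3
   = 0.025 + 0.582 + 0.399
   = 1.01
p-value = 0.6045

Since p-value > α = 0.01, we fail to reject H₀.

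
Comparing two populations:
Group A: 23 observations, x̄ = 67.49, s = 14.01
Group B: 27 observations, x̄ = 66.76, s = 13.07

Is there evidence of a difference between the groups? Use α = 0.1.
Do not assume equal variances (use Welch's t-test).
Welch's two-sample t-test:
H₀: μ₁ = μ₂
H₁: μ₁ ≠ μ₂
s₁²/n₁ = 14.01²/23 = 8.5339,  s₂²/n₂ = 13.07²/27 = 6.3268
SE = √(s₁²/n₁ + s₂²/n₂) = √(8.5339 + 6.3268) = 3.8550
df (Welch-Satterthwaite) = (s₁²/n₁ + s₂²/n₂)² / [(s₁²/n₁)²/(n₁-1) + (s₂²/n₂)²/(n₂-1)] ≈ 45.54
t = (x̄₁ - x̄₂) / SE = (67.49 - 66.76) / 3.8550 = 0.73 / 3.8550 = 0.189
p-value = 0.8506

Since p-value > α = 0.1, we fail to reject H₀.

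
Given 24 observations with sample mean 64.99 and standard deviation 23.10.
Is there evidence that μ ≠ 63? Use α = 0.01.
One-sample t-test:
H₀: μ = 63
H₁: μ ≠ 63
df = n - 1 = 23
t = (x̄ - μ₀) / (s/√n) = (64.99 - 63) / (23.10/√24) = 0.422
p-value = 0.6769

Since p-value > α = 0.01, we fail to reject H₀.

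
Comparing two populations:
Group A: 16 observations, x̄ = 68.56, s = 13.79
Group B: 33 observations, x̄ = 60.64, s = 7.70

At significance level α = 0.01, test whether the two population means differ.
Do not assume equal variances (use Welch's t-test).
Welch's two-sample t-test:
H₀: μ₁ = μ₂
H₁: μ₁ ≠ μ₂
s₁²/n₁ = 13.79²/16 = 11.8853,  s₂²/n₂ = 7.70²/33 = 1.7967
SE = √(s₁²/n₁ + s₂²/n₂) = √(11.8853 + 1.7967) = 3.6989
df (Welch-Satterthwaite) = (s₁²/n₁ + s₂²/n₂)² / [(s₁²/n₁)²/(n₁-1) + (s₂²/n₂)²/(n₂-1)] ≈ 19.67
t = (x̄₁ - x̄₂) / SE = (68.56 - 60.64) / 3.6989 = 7.92 / 3.6989 = 2.141
p-value = 0.0450

Since p-value > α = 0.01, we fail to reject H₀.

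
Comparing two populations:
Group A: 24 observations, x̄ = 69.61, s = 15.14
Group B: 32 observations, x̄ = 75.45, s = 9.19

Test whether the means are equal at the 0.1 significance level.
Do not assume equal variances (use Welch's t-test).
Welch's two-sample t-test:
H₀: μ₁ = μ₂
H₁: μ₁ ≠ μ₂
s₁²/n₁ = 15.14²/24 = 9.5508,  s₂²/n₂ = 9.19²/32 = 2.6393
SE = √(s₁²/n₁ + s₂²/n₂) = √(9.5508 + 2.6393) = 3.4914
df (Welch-Satterthwaite) = (s₁²/n₁ + s₂²/n₂)² / [(s₁²/n₁)²/(n₁-1) + (s₂²/n₂)²/(n₂-1)] ≈ 35.46
t = (x̄₁ - x̄₂) / SE = (69.61 - 75.45) / 3.4914 = -5.84 / 3.4914 = -1.673
p-value = 0.1032

Since p-value > α = 0.1, we fail to reject H₀.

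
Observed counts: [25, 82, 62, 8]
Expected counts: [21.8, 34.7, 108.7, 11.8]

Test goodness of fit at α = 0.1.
Chi-square goodness of fit test:
H₀: observed counts match expected distribution
H₁: observed counts differ from expected distribution
df = k - 1 = 3
χ² = Σ(O - E)²/E
   = (25 - 21.8)²/21.8 + (82 - 34.7)²/34.7 + (62 - 108.7)²/108.7 + (8 - 11.8)²/11.8
   = 0.470 + 64.475 + 20.063 + 1.224
   = 86.23
p-value < 0.0001

Since p-value < α = 0.1, we reject H₀.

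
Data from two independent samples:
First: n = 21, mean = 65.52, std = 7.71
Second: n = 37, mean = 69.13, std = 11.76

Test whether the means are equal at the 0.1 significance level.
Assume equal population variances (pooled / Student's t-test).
Student's two-sample t-test (equal variances):
H₀: μ₁ = μ₂
H₁: μ₁ ≠ μ₂
df = n₁ + n₂ - 2 = 56
Pooled variance s_p² = [(n₁-1)s₁² + (n₂-1)s₂²] / (n₁ + n₂ - 2) = [(20)(7.71²) + (36)(11.76²)] / 56 = 110.1356
SE = √(s_p²(1/n₁ + 1/n₂)) = √(110.1356 × (1/21 + 1/37)) = 2.8673
t = (x̄₁ - x̄₂) / SE = (65.52 - 69.13) / 2.8673 = -3.61 / 2.8673 = -1.259
p-value = 0.2132

Since p-value > α = 0.1, we fail to reject H₀.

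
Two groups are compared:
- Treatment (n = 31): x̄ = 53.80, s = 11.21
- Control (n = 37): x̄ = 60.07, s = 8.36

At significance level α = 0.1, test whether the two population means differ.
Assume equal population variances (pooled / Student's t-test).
Student's two-sample t-test (equal variances):
H₀: μ₁ = μ₂
H₁: μ₁ ≠ μ₂
df = n₁ + n₂ - 2 = 66
Pooled variance s_p² = [(n₁-1)s₁² + (n₂-1)s₂²] / (n₁ + n₂ - 2) = [(30)(11.21²) + (36)(8.36²)] / 66 = 95.2416
SE = √(s_p²(1/n₁ + 1/n₂)) = √(95.2416 × (1/31 + 1/37)) = 2.3762
t = (x̄₁ - x̄₂) / SE = (53.80 - 60.07) / 2.3762 = -6.27 / 2.3762 = -2.639
p-value = 0.0104

Since p-value < α = 0.1, we reject H₀.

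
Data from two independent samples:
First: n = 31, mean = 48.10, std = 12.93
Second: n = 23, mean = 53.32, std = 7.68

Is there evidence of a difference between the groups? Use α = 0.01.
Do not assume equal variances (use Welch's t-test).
Welch's two-sample t-test:
H₀: μ₁ = μ₂
H₁: μ₁ ≠ μ₂
s₁²/n₁ = 12.93²/31 = 5.3931,  s₂²/n₂ = 7.68²/23 = 2.5645
SE = √(s₁²/n₁ + s₂²/n₂) = √(5.3931 + 2.5645) = 2.8209
df (Welch-Satterthwaite) = (s₁²/n₁ + s₂²/n₂)² / [(s₁²/n₁)²/(n₁-1) + (s₂²/n₂)²/(n₂-1)] ≈ 49.92
t = (x̄₁ - x̄₂) / SE = (48.10 - 53.32) / 2.8209 = -5.22 / 2.8209 = -1.850
p-value = 0.0702

Since p-value > α = 0.01, we fail to reject H₀.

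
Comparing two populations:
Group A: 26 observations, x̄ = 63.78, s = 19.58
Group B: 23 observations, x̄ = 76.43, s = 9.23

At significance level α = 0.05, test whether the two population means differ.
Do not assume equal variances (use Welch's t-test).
Welch's two-sample t-test:
H₀: μ₁ = μ₂
H₁: μ₁ ≠ μ₂
s₁²/n₁ = 19.58²/26 = 14.7452,  s₂²/n₂ = 9.23²/23 = 3.7040
SE = √(s₁²/n₁ + s₂²/n₂) = √(14.7452 + 3.7040) = 4.2953
df (Welch-Satterthwaite) = (s₁²/n₁ + s₂²/n₂)² / [(s₁²/n₁)²/(n₁-1) + (s₂²/n₂)²/(n₂-1)] ≈ 36.52
t = (x̄₁ - x̄₂) / SE = (63.78 - 76.43) / 4.2953 = -12.65 / 4.2953 = -2.945
p-value = 0.0056

Since p-value < α = 0.05, we reject H₀.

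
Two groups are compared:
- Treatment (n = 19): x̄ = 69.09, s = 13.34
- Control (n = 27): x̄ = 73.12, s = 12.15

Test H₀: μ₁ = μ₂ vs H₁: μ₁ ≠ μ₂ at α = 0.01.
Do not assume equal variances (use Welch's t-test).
Welch's two-sample t-test:
H₀: μ₁ = μ₂
H₁: μ₁ ≠ μ₂
s₁²/n₁ = 13.34²/19 = 9.3661,  s₂²/n₂ = 12.15²/27 = 5.4675
SE = √(s₁²/n₁ + s₂²/n₂) = √(9.3661 + 5.4675) = 3.8514
df (Welch-Satterthwaite) = (s₁²/n₁ + s₂²/n₂)² / [(s₁²/n₁)²/(n₁-1) + (s₂²/n₂)²/(n₂-1)] ≈ 36.53
t = (x̄₁ - x̄₂) / SE = (69.09 - 73.12) / 3.8514 = -4.03 / 3.8514 = -1.046
p-value = 0.3023

Since p-value > α = 0.01, we fail to reject H₀.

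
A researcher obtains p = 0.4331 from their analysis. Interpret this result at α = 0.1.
Since p = 0.4331 > α = 0.1, fail to reject H₀.
There is insufficient evidence to reject the null hypothesis; the result is not statistically significant at the 0.1 level.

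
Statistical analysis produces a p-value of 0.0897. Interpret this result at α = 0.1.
Since p = 0.0897 < α = 0.1, reject H₀.
There is sufficient evidence to reject the null hypothesis; the result is statistically significant at the 0.1 level.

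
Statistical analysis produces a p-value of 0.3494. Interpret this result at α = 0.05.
Since p = 0.3494 > α = 0.05, fail to reject H₀.
There is insufficient evidence to reject the null hypothesis; the result is not statistically significant at the 0.05 level.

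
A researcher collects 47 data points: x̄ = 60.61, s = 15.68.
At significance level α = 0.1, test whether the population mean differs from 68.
One-sample t-test:
H₀: μ = 68
H₁: μ ≠ 68
df = n - 1 = 46
t = (x̄ - μ₀) / (s/√n) = (60.61 - 68) / (15.68/√47) = -3.231
p-value = 0.0023

Since p-value < α = 0.1, we reject H₀.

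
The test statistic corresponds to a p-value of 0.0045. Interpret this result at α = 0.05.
Since p = 0.0045 < α = 0.05, reject H₀.
There is sufficient evidence to reject the null hypothesis; the result is statistically significant at the 0.05 level.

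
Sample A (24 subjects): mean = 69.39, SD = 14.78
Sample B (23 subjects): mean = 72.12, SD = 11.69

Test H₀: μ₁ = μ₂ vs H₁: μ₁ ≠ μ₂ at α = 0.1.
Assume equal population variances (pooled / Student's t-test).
Student's two-sample t-test (equal variances):
H₀: μ₁ = μ₂
H₁: μ₁ ≠ μ₂
df = n₁ + n₂ - 2 = 45
Pooled variance s_p² = [(n₁-1)s₁² + (n₂-1)s₂²] / (n₁ + n₂ - 2) = [(23)(14.78²) + (22)(11.69²)] / 45 = 178.4611
SE = √(s_p²(1/n₁ + 1/n₂)) = √(178.4611 × (1/24 + 1/23)) = 3.8981
t = (x̄₁ - x̄₂) / SE = (69.39 - 72.12) / 3.8981 = -2.73 / 3.8981 = -0.700
p-value = 0.4873

Since p-value > α = 0.1, we fail to reject H₀.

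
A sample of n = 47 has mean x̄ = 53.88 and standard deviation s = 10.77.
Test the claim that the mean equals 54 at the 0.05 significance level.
One-sample t-test:
H₀: μ = 54
H₁: μ ≠ 54
df = n - 1 = 46
t = (x̄ - μ₀) / (s/√n) = (53.88 - 54) / (10.77/√47) = -0.076
p-value = 0.9394

Since p-value > α = 0.05, we fail to reject H₀.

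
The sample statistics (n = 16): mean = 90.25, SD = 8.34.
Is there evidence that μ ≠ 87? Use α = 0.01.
One-sample t-test:
H₀: μ = 87
H₁: μ ≠ 87
df = n - 1 = 15
t = (x̄ - μ₀) / (s/√n) = (90.25 - 87) / (8.34/√16) = 1.559
p-value = 0.1399

Since p-value > α = 0.01, we fail to reject H₀.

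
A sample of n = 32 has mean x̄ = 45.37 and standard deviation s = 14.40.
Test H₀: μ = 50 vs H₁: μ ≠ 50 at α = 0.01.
One-sample t-test:
H₀: μ = 50
H₁: μ ≠ 50
df = n - 1 = 31
t = (x̄ - μ₀) / (s/√n) = (45.37 - 50) / (14.40/√32) = -1.819
p-value = 0.0786

Since p-value > α = 0.01, we fail to reject H₀.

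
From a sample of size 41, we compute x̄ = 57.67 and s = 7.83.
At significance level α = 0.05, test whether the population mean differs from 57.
One-sample t-test:
H₀: μ = 57
H₁: μ ≠ 57
df = n - 1 = 40
t = (x̄ - μ₀) / (s/√n) = (57.67 - 57) / (7.83/√41) = 0.548
p-value = 0.5868

Since p-value > α = 0.05, we fail to reject H₀.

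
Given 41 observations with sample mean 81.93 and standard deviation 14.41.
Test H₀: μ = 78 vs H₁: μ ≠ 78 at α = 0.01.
One-sample t-test:
H₀: μ = 78
H₁: μ ≠ 78
df = n - 1 = 40
t = (x̄ - μ₀) / (s/√n) = (81.93 - 78) / (14.41/√41) = 1.746
p-value = 0.0884

Since p-value > α = 0.01, we fail to reject H₀.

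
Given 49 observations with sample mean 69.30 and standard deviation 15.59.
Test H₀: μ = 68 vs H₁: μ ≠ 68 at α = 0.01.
One-sample t-test:
H₀: μ = 68
H₁: μ ≠ 68
df = n - 1 = 48
t = (x̄ - μ₀) / (s/√n) = (69.30 - 68) / (15.59/√49) = 0.584
p-value = 0.5622

Since p-value > α = 0.01, we fail to reject H₀.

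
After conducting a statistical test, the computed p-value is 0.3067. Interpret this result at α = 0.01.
Since p = 0.3067 > α = 0.01, fail to reject H₀.
There is insufficient evidence to reject the null hypothesis; the result is not statistically significant at the 0.01 level.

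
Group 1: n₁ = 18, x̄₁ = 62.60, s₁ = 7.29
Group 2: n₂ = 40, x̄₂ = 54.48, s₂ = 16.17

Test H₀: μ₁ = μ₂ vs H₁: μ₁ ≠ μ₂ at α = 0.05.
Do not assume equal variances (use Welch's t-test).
Welch's two-sample t-test:
H₀: μ₁ = μ₂
H₁: μ₁ ≠ μ₂
s₁²/n₁ = 7.29²/18 = 2.9525,  s₂²/n₂ = 16.17²/40 = 6.5367
SE = √(s₁²/n₁ + s₂²/n₂) = √(2.9525 + 6.5367) = 3.0805
df (Welch-Satterthwaite) = (s₁²/n₁ + s₂²/n₂)² / [(s₁²/n₁)²/(n₁-1) + (s₂²/n₂)²/(n₂-1)] ≈ 55.98
t = (x̄₁ - x̄₂) / SE = (62.60 - 54.48) / 3.0805 = 8.12 / 3.0805 = 2.636
p-value = 0.0108

Since p-value < α = 0.05, we reject H₀.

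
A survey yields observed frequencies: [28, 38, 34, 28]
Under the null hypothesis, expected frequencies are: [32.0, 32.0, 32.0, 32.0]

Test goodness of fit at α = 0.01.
Chi-square goodness of fit test:
H₀: observed counts match expected distribution
H₁: observed counts differ from expected distribution
df = k - 1 = 3
χ² = Σ(O - E)²/E
   = (28 - 32.0)²/32.0 + (38 - 32.0)²/32.0 + (34 - 32.0)²/32.0 + (28 - 32.0)²/32.0
   = 0.500 + 1.125 + 0.125 + 0.500
   = 2.25
p-value = 0.5222

Since p-value > α = 0.01, we fail to reject H₀.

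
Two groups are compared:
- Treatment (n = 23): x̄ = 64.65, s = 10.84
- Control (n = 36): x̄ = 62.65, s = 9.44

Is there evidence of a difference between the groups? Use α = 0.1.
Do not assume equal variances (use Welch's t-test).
Welch's two-sample t-test:
H₀: μ₁ = μ₂
H₁: μ₁ ≠ μ₂
s₁²/n₁ = 10.84²/23 = 5.1089,  s₂²/n₂ = 9.44²/36 = 2.4754
SE = √(s₁²/n₁ + s₂²/n₂) = √(5.1089 + 2.4754) = 2.7540
df (Welch-Satterthwaite) = (s₁²/n₁ + s₂²/n₂)² / [(s₁²/n₁)²/(n₁-1) + (s₂²/n₂)²/(n₂-1)] ≈ 42.25
t = (x̄₁ - x̄₂) / SE = (64.65 - 62.65) / 2.7540 = 2.00 / 2.7540 = 0.726
p-value = 0.4717

Since p-value > α = 0.1, we fail to reject H₀.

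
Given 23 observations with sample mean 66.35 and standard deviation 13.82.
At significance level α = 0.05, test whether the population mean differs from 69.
One-sample t-test:
H₀: μ = 69
H₁: μ ≠ 69
df = n - 1 = 22
t = (x̄ - μ₀) / (s/√n) = (66.35 - 69) / (13.82/√23) = -0.920
p-value = 0.3678

Since p-value > α = 0.05, we fail to reject H₀.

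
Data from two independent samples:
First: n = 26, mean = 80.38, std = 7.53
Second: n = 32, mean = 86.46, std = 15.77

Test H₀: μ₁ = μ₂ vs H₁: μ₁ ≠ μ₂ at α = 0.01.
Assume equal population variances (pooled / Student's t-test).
Student's two-sample t-test (equal variances):
H₀: μ₁ = μ₂
H₁: μ₁ ≠ μ₂
df = n₁ + n₂ - 2 = 56
Pooled variance s_p² = [(n₁-1)s₁² + (n₂-1)s₂²] / (n₁ + n₂ - 2) = [(25)(7.53²) + (31)(15.77²)] / 56 = 162.9822
SE = √(s_p²(1/n₁ + 1/n₂)) = √(162.9822 × (1/26 + 1/32)) = 3.3707
t = (x̄₁ - x̄₂) / SE = (80.38 - 86.46) / 3.3707 = -6.08 / 3.3707 = -1.804
p-value = 0.0766

Since p-value > α = 0.01, we fail to reject H₀.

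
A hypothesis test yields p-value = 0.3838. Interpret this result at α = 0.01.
Since p = 0.3838 > α = 0.01, fail to reject H₀.
There is insufficient evidence to reject the null hypothesis; the result is not statistically significant at the 0.01 level.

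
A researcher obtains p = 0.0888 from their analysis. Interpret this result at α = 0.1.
Since p = 0.0888 < α = 0.1, reject H₀.
There is sufficient evidence to reject the null hypothesis; the result is statistically significant at the 0.1 level.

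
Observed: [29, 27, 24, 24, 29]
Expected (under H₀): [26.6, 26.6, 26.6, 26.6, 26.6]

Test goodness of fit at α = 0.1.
Chi-square goodness of fit test:
H₀: observed counts match expected distribution
H₁: observed counts differ from expected distribution
df = k - 1 = 4
χ² = Σ(O - E)²/E
   = (29 - 26.6)²/26.6 + (27 - 26.6)²/26.6 + (24 - 26.6)²/26.6 + (24 - 26.6)²/26.6 + (29 - 26.6)²/26.6
   = 0.217 + 0.006 + 0.254 + 0.254 + 0.217
   = 0.95
p-value = 0.9177

Since p-value > α = 0.1, we fail to reject H₀.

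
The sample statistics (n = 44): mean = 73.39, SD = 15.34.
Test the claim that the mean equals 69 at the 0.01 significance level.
One-sample t-test:
H₀: μ = 69
H₁: μ ≠ 69
df = n - 1 = 43
t = (x̄ - μ₀) / (s/√n) = (73.39 - 69) / (15.34/√44) = 1.898
p-value = 0.0644

Since p-value > α = 0.01, we fail to reject H₀.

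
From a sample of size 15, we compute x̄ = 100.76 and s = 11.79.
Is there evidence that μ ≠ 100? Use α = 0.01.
One-sample t-test:
H₀: μ = 100
H₁: μ ≠ 100
df = n - 1 = 14
t = (x̄ - μ₀) / (s/√n) = (100.76 - 100) / (11.79/√15) = 0.250
p-value = 0.8065

Since p-value > α = 0.01, we fail to reject H₀.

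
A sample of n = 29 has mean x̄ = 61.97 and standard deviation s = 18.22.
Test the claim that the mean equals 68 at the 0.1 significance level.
One-sample t-test:
H₀: μ = 68
H₁: μ ≠ 68
df = n - 1 = 28
t = (x̄ - μ₀) / (s/√n) = (61.97 - 68) / (18.22/√29) = -1.782
p-value = 0.0856

Since p-value < α = 0.1, we reject H₀.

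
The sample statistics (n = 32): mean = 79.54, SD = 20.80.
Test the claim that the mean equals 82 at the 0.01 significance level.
One-sample t-test:
H₀: μ = 82
H₁: μ ≠ 82
df = n - 1 = 31
t = (x̄ - μ₀) / (s/√n) = (79.54 - 82) / (20.80/√32) = -0.669
p-value = 0.5084

Since p-value > α = 0.01, we fail to reject H₀.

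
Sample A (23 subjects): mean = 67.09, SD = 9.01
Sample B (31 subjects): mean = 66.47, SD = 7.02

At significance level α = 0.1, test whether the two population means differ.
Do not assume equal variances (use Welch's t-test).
Welch's two-sample t-test:
H₀: μ₁ = μ₂
H₁: μ₁ ≠ μ₂
s₁²/n₁ = 9.01²/23 = 3.5296,  s₂²/n₂ = 7.02²/31 = 1.5897
SE = √(s₁²/n₁ + s₂²/n₂) = √(3.5296 + 1.5897) = 2.2626
df (Welch-Satterthwaite) = (s₁²/n₁ + s₂²/n₂)² / [(s₁²/n₁)²/(n₁-1) + (s₂²/n₂)²/(n₂-1)] ≈ 40.29
t = (x̄₁ - x̄₂) / SE = (67.09 - 66.47) / 2.2626 = 0.62 / 2.2626 = 0.274
p-value = 0.7855

Since p-value > α = 0.1, we fail to reject H₀.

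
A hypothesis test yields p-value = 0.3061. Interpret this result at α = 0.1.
Since p = 0.3061 > α = 0.1, fail to reject H₀.
There is insufficient evidence to reject the null hypothesis; the result is not statistically significant at the 0.1 level.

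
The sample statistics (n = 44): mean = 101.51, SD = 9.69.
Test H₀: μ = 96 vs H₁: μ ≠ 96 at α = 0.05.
One-sample t-test:
H₀: μ = 96
H₁: μ ≠ 96
df = n - 1 = 43
t = (x̄ - μ₀) / (s/√n) = (101.51 - 96) / (9.69/√44) = 3.772
p-value = 0.0005

Since p-value < α = 0.05, we reject H₀.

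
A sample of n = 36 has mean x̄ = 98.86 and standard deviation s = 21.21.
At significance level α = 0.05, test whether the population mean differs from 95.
One-sample t-test:
H₀: μ = 95
H₁: μ ≠ 95
df = n - 1 = 35
t = (x̄ - μ₀) / (s/√n) = (98.86 - 95) / (21.21/√36) = 1.092
p-value = 0.2823

Since p-value > α = 0.05, we fail to reject H₀.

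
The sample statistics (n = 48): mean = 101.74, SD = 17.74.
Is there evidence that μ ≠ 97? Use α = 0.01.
One-sample t-test:
H₀: μ = 97
H₁: μ ≠ 97
df = n - 1 = 47
t = (x̄ - μ₀) / (s/√n) = (101.74 - 97) / (17.74/√48) = 1.851
p-value = 0.0704

Since p-value > α = 0.01, we fail to reject H₀.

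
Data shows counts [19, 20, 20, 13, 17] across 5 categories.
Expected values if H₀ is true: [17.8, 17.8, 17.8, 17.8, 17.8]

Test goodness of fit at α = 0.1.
Chi-square goodness of fit test:
H₀: observed counts match expected distribution
H₁: observed counts differ from expected distribution
df = k - 1 = 4
χ² = Σ(O - E)²/E
   = (19 - 17.8)²/17.8 + (20 - 17.8)²/17.8 + (20 - 17.8)²/17.8 + (13 - 17.8)²/17.8 + (17 - 17.8)²/17.8
   = 0.081 + 0.272 + 0.272 + 1.294 + 0.036
   = 1.96
p-value = 0.7440

Since p-value > α = 0.1, we fail to reject H₀.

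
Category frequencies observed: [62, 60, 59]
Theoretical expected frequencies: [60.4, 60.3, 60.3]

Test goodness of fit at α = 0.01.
Chi-square goodness of fit test:
H₀: observed counts match expected distribution
H₁: observed counts differ from expected distribution
df = k - 1 = 2
χ² = Σ(O - E)²/E
   = (62 - 60.4)²/60.4 + (60 - 60.3)²/60.3 + (59 - 60.3)²/60.3
   = 0.042 + 0.001 + 0.028
   = 0.07
p-value = 0.9647

Since p-value > α = 0.01, we fail to reject H₀.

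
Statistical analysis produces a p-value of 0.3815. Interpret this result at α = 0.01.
Since p = 0.3815 > α = 0.01, fail to reject H₀.
There is insufficient evidence to reject the null hypothesis; the result is not statistically significant at the 0.01 level.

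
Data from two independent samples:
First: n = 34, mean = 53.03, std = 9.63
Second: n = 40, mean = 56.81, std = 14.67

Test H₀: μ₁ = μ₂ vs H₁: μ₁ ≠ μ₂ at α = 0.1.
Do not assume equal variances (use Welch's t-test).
Welch's two-sample t-test:
H₀: μ₁ = μ₂
H₁: μ₁ ≠ μ₂
s₁²/n₁ = 9.63²/34 = 2.7276,  s₂²/n₂ = 14.67²/40 = 5.3802
SE = √(s₁²/n₁ + s₂²/n₂) = √(2.7276 + 5.3802) = 2.8474
df (Welch-Satterthwaite) = (s₁²/n₁ + s₂²/n₂)² / [(s₁²/n₁)²/(n₁-1) + (s₂²/n₂)²/(n₂-1)] ≈ 67.93
t = (x̄₁ - x̄₂) / SE = (53.03 - 56.81) / 2.8474 = -3.78 / 2.8474 = -1.328
p-value = 0.1888

Since p-value > α = 0.1, we fail to reject H₀.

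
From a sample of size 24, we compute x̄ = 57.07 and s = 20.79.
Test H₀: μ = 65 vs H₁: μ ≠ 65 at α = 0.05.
One-sample t-test:
H₀: μ = 65
H₁: μ ≠ 65
df = n - 1 = 23
t = (x̄ - μ₀) / (s/√n) = (57.07 - 65) / (20.79/√24) = -1.869
p-value = 0.0745

Since p-value > α = 0.05, we fail to reject H₀.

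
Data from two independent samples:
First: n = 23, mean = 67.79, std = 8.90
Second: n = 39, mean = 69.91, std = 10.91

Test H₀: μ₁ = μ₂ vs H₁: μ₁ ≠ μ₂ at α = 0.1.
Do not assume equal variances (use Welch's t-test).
Welch's two-sample t-test:
H₀: μ₁ = μ₂
H₁: μ₁ ≠ μ₂
s₁²/n₁ = 8.90²/23 = 3.4439,  s₂²/n₂ = 10.91²/39 = 3.0520
SE = √(s₁²/n₁ + s₂²/n₂) = √(3.4439 + 3.0520) = 2.5487
df (Welch-Satterthwaite) = (s₁²/n₁ + s₂²/n₂)² / [(s₁²/n₁)²/(n₁-1) + (s₂²/n₂)²/(n₂-1)] ≈ 53.81
t = (x̄₁ - x̄₂) / SE = (67.79 - 69.91) / 2.5487 = -2.12 / 2.5487 = -0.832
p-value = 0.4092

Since p-value > α = 0.1, we fail to reject H₀.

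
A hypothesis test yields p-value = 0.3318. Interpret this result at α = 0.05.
Since p = 0.3318 > α = 0.05, fail to reject H₀.
There is insufficient evidence to reject the null hypothesis; the result is not statistically significant at the 0.05 level.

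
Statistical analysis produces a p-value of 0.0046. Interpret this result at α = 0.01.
Since p = 0.0046 < α = 0.01, reject H₀.
There is sufficient evidence to reject the null hypothesis; the result is statistically significant at the 0.01 level.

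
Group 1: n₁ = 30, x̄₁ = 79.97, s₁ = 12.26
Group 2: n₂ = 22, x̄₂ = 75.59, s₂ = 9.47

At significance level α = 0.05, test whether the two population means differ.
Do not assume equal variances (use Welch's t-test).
Welch's two-sample t-test:
H₀: μ₁ = μ₂
H₁: μ₁ ≠ μ₂
s₁²/n₁ = 12.26²/30 = 5.0103,  s₂²/n₂ = 9.47²/22 = 4.0764
SE = √(s₁²/n₁ + s₂²/n₂) = √(5.0103 + 4.0764) = 3.0144
df (Welch-Satterthwaite) = (s₁²/n₁ + s₂²/n₂)² / [(s₁²/n₁)²/(n₁-1) + (s₂²/n₂)²/(n₂-1)] ≈ 49.83
t = (x̄₁ - x̄₂) / SE = (79.97 - 75.59) / 3.0144 = 4.38 / 3.0144 = 1.453
p-value = 0.1525

Since p-value > α = 0.05, we fail to reject H₀.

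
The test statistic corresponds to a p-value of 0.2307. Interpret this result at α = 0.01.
Since p = 0.2307 > α = 0.01, fail to reject H₀.
There is insufficient evidence to reject the null hypothesis; the result is not statistically significant at the 0.01 level.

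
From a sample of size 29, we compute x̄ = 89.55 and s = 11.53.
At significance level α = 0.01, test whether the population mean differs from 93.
One-sample t-test:
H₀: μ = 93
H₁: μ ≠ 93
df = n - 1 = 28
t = (x̄ - μ₀) / (s/√n) = (89.55 - 93) / (11.53/√29) = -1.611
p-value = 0.1183

Since p-value > α = 0.01, we fail to reject H₀.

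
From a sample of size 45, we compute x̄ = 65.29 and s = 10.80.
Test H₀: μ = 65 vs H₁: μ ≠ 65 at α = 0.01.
One-sample t-test:
H₀: μ = 65
H₁: μ ≠ 65
df = n - 1 = 44
t = (x̄ - μ₀) / (s/√n) = (65.29 - 65) / (10.80/√45) = 0.180
p-value = 0.8579

Since p-value > α = 0.01, we fail to reject H₀.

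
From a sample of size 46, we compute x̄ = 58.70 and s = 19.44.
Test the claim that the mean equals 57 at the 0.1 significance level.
One-sample t-test:
H₀: μ = 57
H₁: μ ≠ 57
df = n - 1 = 45
t = (x̄ - μ₀) / (s/√n) = (58.70 - 57) / (19.44/√46) = 0.593
p-value = 0.5561

Since p-value > α = 0.1, we fail to reject H₀.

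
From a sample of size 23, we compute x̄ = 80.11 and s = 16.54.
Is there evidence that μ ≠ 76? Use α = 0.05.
One-sample t-test:
H₀: μ = 76
H₁: μ ≠ 76
df = n - 1 = 22
t = (x̄ - μ₀) / (s/√n) = (80.11 - 76) / (16.54/√23) = 1.192
p-value = 0.2461

Since p-value > α = 0.05, we fail to reject H₀.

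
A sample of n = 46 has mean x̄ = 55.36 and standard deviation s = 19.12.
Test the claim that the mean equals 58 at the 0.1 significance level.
One-sample t-test:
H₀: μ = 58
H₁: μ ≠ 58
df = n - 1 = 45
t = (x̄ - μ₀) / (s/√n) = (55.36 - 58) / (19.12/√46) = -0.936
p-value = 0.3540

Since p-value > α = 0.1, we fail to reject H₀.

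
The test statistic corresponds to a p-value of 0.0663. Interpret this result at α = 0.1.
Since p = 0.0663 < α = 0.1, reject H₀.
There is sufficient evidence to reject the null hypothesis; the result is statistically significant at the 0.1 level.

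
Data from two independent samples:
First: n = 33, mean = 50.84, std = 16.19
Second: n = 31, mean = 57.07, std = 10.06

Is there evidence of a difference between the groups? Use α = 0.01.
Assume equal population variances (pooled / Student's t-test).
Student's two-sample t-test (equal variances):
H₀: μ₁ = μ₂
H₁: μ₁ ≠ μ₂
df = n₁ + n₂ - 2 = 62
Pooled variance s_p² = [(n₁-1)s₁² + (n₂-1)s₂²] / (n₁ + n₂ - 2) = [(32)(16.19²) + (30)(10.06²)] / 62 = 184.2552
SE = √(s_p²(1/n₁ + 1/n₂)) = √(184.2552 × (1/33 + 1/31)) = 3.3952
t = (x̄₁ - x̄₂) / SE = (50.84 - 57.07) / 3.3952 = -6.23 / 3.3952 = -1.835
p-value = 0.0713

Since p-value > α = 0.01, we fail to reject H₀.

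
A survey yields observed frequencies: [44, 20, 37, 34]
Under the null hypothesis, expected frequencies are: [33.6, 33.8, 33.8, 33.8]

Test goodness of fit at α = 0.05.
Chi-square goodness of fit test:
H₀: observed counts match expected distribution
H₁: observed counts differ from expected distribution
df = k - 1 = 3
χ² = Σ(O - E)²/E
   = (44 - 33.6)²/33.6 + (20 - 33.8)²/33.8 + (37 - 33.8)²/33.8 + (34 - 33.8)²/33.8
   = 3.219 + 5.634 + 0.303 + 0.001
   = 9.16
p-value = 0.0273

Since p-value < α = 0.05, we reject H₀.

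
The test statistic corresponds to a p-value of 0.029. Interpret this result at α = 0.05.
Since p = 0.029 < α = 0.05, reject H₀.
There is sufficient evidence to reject the null hypothesis; the result is statistically significant at the 0.05 level.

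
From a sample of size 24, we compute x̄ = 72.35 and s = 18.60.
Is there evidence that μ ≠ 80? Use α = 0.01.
One-sample t-test:
H₀: μ = 80
H₁: μ ≠ 80
df = n - 1 = 23
t = (x̄ - μ₀) / (s/√n) = (72.35 - 80) / (18.60/√24) = -2.015
p-value = 0.0557

Since p-value > α = 0.01, we fail to reject H₀.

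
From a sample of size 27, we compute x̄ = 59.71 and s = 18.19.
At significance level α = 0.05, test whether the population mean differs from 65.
One-sample t-test:
H₀: μ = 65
H₁: μ ≠ 65
df = n - 1 = 26
t = (x̄ - μ₀) / (s/√n) = (59.71 - 65) / (18.19/√27) = -1.511
p-value = 0.1428

Since p-value > α = 0.05, we fail to reject H₀.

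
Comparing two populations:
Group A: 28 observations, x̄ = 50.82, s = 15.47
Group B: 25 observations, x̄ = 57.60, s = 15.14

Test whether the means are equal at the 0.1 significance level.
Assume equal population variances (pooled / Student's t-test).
Student's two-sample t-test (equal variances):
H₀: μ₁ = μ₂
H₁: μ₁ ≠ μ₂
df = n₁ + n₂ - 2 = 51
Pooled variance s_p² = [(n₁-1)s₁² + (n₂-1)s₂²] / (n₁ + n₂ - 2) = [(27)(15.47²) + (24)(15.14²)] / 51 = 234.5673
SE = √(s_p²(1/n₁ + 1/n₂)) = √(234.5673 × (1/28 + 1/25)) = 4.2143
t = (x̄₁ - x̄₂) / SE = (50.82 - 57.60) / 4.2143 = -6.78 / 4.2143 = -1.609
p-value = 0.1138

Since p-value > α = 0.1, we fail to reject H₀.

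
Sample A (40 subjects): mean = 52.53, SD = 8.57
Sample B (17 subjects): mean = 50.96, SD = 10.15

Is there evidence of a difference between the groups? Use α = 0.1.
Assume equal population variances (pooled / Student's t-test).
Student's two-sample t-test (equal variances):
H₀: μ₁ = μ₂
H₁: μ₁ ≠ μ₂
df = n₁ + n₂ - 2 = 55
Pooled variance s_p² = [(n₁-1)s₁² + (n₂-1)s₂²] / (n₁ + n₂ - 2) = [(39)(8.57²) + (16)(10.15²)] / 55 = 82.0493
SE = √(s_p²(1/n₁ + 1/n₂)) = √(82.0493 × (1/40 + 1/17)) = 2.6225
t = (x̄₁ - x̄₂) / SE = (52.53 - 50.96) / 2.6225 = 1.57 / 2.6225 = 0.599
p-value = 0.5519

Since p-value > α = 0.1, we fail to reject H₀.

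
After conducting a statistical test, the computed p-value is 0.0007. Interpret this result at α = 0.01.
Since p = 0.0007 < α = 0.01, reject H₀.
There is sufficient evidence to reject the null hypothesis; the result is statistically significant at the 0.01 level.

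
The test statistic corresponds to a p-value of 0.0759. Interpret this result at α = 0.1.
Since p = 0.0759 < α = 0.1, reject H₀.
There is sufficient evidence to reject the null hypothesis; the result is statistically significant at the 0.1 level.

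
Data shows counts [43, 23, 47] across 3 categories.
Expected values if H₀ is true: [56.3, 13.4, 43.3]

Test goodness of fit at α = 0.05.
Chi-square goodness of fit test:
H₀: observed counts match expected distribution
H₁: observed counts differ from expected distribution
df = k - 1 = 2
χ² = Σ(O - E)²/E
   = (43 - 56.3)²/56.3 + (23 - 13.4)²/13.4 + (47 - 43.3)²/43.3
   = 3.142 + 6.878 + 0.316
   = 10.34
p-value = 0.0057

Since p-value < α = 0.05, we reject H₀.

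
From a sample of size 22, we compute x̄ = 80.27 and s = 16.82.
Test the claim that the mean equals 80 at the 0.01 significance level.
One-sample t-test:
H₀: μ = 80
H₁: μ ≠ 80
df = n - 1 = 21
t = (x̄ - μ₀) / (s/√n) = (80.27 - 80) / (16.82/√22) = 0.075
p-value = 0.9407

Since p-value > α = 0.01, we fail to reject H₀.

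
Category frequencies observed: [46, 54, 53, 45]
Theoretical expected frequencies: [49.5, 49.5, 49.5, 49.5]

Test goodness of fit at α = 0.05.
Chi-square goodness of fit test:
H₀: observed counts match expected distribution
H₁: observed counts differ from expected distribution
df = k - 1 = 3
χ² = Σ(O - E)²/E
   = (46 - 49.5)²/49.5 + (54 - 49.5)²/49.5 + (53 - 49.5)²/49.5 + (45 - 49.5)²/49.5
   = 0.247 + 0.409 + 0.247 + 0.409
   = 1.31
p-value = 0.7260

Since p-value > α = 0.05, we fail to reject H₀.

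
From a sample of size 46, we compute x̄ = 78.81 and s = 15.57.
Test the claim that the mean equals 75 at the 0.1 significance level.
One-sample t-test:
H₀: μ = 75
H₁: μ ≠ 75
df = n - 1 = 45
t = (x̄ - μ₀) / (s/√n) = (78.81 - 75) / (15.57/√46) = 1.660
p-value = 0.1039

Since p-value > α = 0.1, we fail to reject H₀.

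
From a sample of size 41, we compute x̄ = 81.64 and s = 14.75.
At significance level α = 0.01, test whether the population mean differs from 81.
One-sample t-test:
H₀: μ = 81
H₁: μ ≠ 81
df = n - 1 = 40
t = (x̄ - μ₀) / (s/√n) = (81.64 - 81) / (14.75/√41) = 0.278
p-value = 0.7826

Since p-value > α = 0.01, we fail to reject H₀.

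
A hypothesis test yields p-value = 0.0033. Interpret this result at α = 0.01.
Since p = 0.0033 < α = 0.01, reject H₀.
There is sufficient evidence to reject the null hypothesis; the result is statistically significant at the 0.01 level.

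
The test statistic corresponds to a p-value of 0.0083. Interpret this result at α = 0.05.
Since p = 0.0083 < α = 0.05, reject H₀.
There is sufficient evidence to reject the null hypothesis; the result is statistically significant at the 0.05 level.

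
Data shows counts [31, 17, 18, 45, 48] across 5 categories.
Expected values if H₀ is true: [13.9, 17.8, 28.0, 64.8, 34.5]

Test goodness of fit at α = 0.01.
Chi-square goodness of fit test:
H₀: observed counts match expected distribution
H₁: observed counts differ from expected distribution
df = k - 1 = 4
χ² = Σ(O - E)²/E
   = (31 - 13.9)²/13.9 + (17 - 17.8)²/17.8 + (18 - 28.0)²/28.0 + (45 - 64.8)²/64.8 + (48 - 34.5)²/34.5
   = 21.037 + 0.036 + 3.571 + 6.050 + 5.283
   = 35.98
p-value < 0.0001

Since p-value < α = 0.01, we reject H₀.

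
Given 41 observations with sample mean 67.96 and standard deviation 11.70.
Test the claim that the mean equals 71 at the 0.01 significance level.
One-sample t-test:
H₀: μ = 71
H₁: μ ≠ 71
df = n - 1 = 40
t = (x̄ - μ₀) / (s/√n) = (67.96 - 71) / (11.70/√41) = -1.664
p-value = 0.1040

Since p-value > α = 0.01, we fail to reject H₀.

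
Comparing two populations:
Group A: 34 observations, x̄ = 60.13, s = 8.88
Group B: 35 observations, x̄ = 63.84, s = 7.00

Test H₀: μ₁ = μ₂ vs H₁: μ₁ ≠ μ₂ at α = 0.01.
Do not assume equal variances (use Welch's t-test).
Welch's two-sample t-test:
H₀: μ₁ = μ₂
H₁: μ₁ ≠ μ₂
s₁²/n₁ = 8.88²/34 = 2.3192,  s₂²/n₂ = 7.00²/35 = 1.4000
SE = √(s₁²/n₁ + s₂²/n₂) = √(2.3192 + 1.4000) = 1.9285
df (Welch-Satterthwaite) = (s₁²/n₁ + s₂²/n₂)² / [(s₁²/n₁)²/(n₁-1) + (s₂²/n₂)²/(n₂-1)] ≈ 62.69
t = (x̄₁ - x̄₂) / SE = (60.13 - 63.84) / 1.9285 = -3.71 / 1.9285 = -1.924
p-value = 0.0589

Since p-value > α = 0.01, we fail to reject H₀.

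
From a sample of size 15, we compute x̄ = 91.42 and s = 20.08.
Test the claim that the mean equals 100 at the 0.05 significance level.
One-sample t-test:
H₀: μ = 100
H₁: μ ≠ 100
df = n - 1 = 14
t = (x̄ - μ₀) / (s/√n) = (91.42 - 100) / (20.08/√15) = -1.655
p-value = 0.1202

Since p-value > α = 0.05, we fail to reject H₀.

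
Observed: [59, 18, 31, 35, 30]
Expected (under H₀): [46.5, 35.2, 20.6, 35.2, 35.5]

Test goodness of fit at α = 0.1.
Chi-square goodness of fit test:
H₀: observed counts match expected distribution
H₁: observed counts differ from expected distribution
df = k - 1 = 4
χ² = Σ(O - E)²/E
   = (59 - 46.5)²/46.5 + (18 - 35.2)²/35.2 + (31 - 20.6)²/20.6 + (35 - 35.2)²/35.2 + (30 - 35.5)²/35.5
   = 3.360 + 8.405 + 5.250 + 0.001 + 0.852
   = 17.87
p-value = 0.0013

Since p-value < α = 0.1, we reject H₀.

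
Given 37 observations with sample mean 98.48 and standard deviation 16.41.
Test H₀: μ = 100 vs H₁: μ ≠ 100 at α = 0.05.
One-sample t-test:
H₀: μ = 100
H₁: μ ≠ 100
df = n - 1 = 36
t = (x̄ - μ₀) / (s/√n) = (98.48 - 100) / (16.41/√37) = -0.563
p-value = 0.5766

Since p-value > α = 0.05, we fail to reject H₀.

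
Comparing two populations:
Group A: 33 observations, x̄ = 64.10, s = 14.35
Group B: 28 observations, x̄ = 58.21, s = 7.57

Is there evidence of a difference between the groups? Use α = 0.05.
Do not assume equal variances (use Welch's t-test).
Welch's two-sample t-test:
H₀: μ₁ = μ₂
H₁: μ₁ ≠ μ₂
s₁²/n₁ = 14.35²/33 = 6.2401,  s₂²/n₂ = 7.57²/28 = 2.0466
SE = √(s₁²/n₁ + s₂²/n₂) = √(6.2401 + 2.0466) = 2.8787
df (Welch-Satterthwaite) = (s₁²/n₁ + s₂²/n₂)² / [(s₁²/n₁)²/(n₁-1) + (s₂²/n₂)²/(n₂-1)] ≈ 50.05
t = (x̄₁ - x̄₂) / SE = (64.10 - 58.21) / 2.8787 = 5.89 / 2.8787 = 2.046
p-value = 0.0460

Since p-value < α = 0.05, we reject H₀.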